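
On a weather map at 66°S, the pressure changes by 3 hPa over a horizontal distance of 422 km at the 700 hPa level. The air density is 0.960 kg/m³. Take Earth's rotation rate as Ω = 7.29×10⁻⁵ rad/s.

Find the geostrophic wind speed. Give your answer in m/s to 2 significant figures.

5.6 m/s

Coriolis parameter at 66°S:
f = 2Ω sin φ = 2 × 7.29×10⁻⁵ × sin 66° = 1.33×10⁻⁴ s⁻¹
Pressure gradient: |∂P/∂n| = 300 Pa / 422000 m = 7.11×10⁻⁴ Pa/m
Geostrophic balance (pressure-gradient force = Coriolis force):
V_g = (1/(fρ)) |∂P/∂n| = 7.11×10⁻⁴ / (1.33×10⁻⁴ × 0.960) = 5.56 m/s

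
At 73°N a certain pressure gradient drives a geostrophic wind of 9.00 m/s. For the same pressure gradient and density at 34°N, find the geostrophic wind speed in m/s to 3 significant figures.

With the same pressure gradient and density, V_g ∝ 1/f ∝ 1/sin φ.
V₂ = V₁ · sin φ₁ / sin φ₂ = 9.00 × sin 73° / sin 34°
V₂ = 9.00 × 0.9563/0.5592 = 15.4 m/s

15.4 m/s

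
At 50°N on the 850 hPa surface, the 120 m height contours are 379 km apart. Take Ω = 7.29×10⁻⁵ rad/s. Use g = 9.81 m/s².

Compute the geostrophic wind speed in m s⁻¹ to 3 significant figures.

27.8 m s⁻¹

Coriolis parameter at 50°N:
f = 2Ω sin φ = 2 × 7.29×10⁻⁵ × sin 50° = 1.12×10⁻⁴ s⁻¹
Height gradient: |∂Z/∂n| = 120 m / 379000 m = 3.17×10⁻⁴
On a pressure surface, geostrophic balance gives V_g = (g/f)|∂Z/∂n|:
V_g = 9.81 × 3.17×10⁻⁴ / 1.12×10⁻⁴ = 27.8 m/s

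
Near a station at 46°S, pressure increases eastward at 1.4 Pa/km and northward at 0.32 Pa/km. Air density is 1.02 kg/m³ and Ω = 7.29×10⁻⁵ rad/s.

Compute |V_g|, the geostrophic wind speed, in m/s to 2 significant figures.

Coriolis parameter at 46°S:
f = 2Ω sin φ = 2 × 7.29×10⁻⁵ × sin 46° = 1.05×10⁻⁴ s⁻¹
In the Southern Hemisphere f is negative: f = −1.05×10⁻⁴ s⁻¹.
Component geostrophic relations (x east, y north):
u_g = −(1/(fρ)) ∂P/∂y,  v_g = (1/(fρ)) ∂P/∂x
u_g = −(0.32×10⁻³)/(−1.05×10⁻⁴ × 1.02) = 2.99 m/s;  v_g = (1.4×10⁻³)/(−1.05×10⁻⁴ × 1.02) = −13.1 m/s
|V_g| = √(u_g² + v_g²) = 13.4 m/s

13 m/s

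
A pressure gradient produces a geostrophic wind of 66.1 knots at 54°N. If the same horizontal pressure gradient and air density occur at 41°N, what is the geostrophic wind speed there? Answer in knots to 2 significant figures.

82 knots

With the same pressure gradient and density, V_g ∝ 1/f ∝ 1/sin φ.
V₂ = V₁ · sin φ₁ / sin φ₂ = 66.1 × sin 54° / sin 41°
V₂ = 66.1 × 0.8090/0.6561 = 82 knots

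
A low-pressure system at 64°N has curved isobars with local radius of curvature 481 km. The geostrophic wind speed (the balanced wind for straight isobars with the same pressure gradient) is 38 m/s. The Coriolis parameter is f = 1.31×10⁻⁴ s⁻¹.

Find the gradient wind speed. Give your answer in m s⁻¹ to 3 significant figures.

Around a low, centrifugal force acts outward with Coriolis, so pressure-gradient force balances both:
(1/ρ)|∂P/∂n| = fV + V²/R  →  V² + fR·V − fR·V_g = 0
With fR = 1.31×10⁻⁴ × 481×10³ m = 63.0 m/s:
V = [−fR + √((fR)² + 4 fR V_g)]/2 = [−63.0 + √(63.0² + 4×63.0×38)]/2 = 26.7 m/s
Subgeostrophic (V < V_g = 38 m/s), as expected around a low.

26.7 m s⁻¹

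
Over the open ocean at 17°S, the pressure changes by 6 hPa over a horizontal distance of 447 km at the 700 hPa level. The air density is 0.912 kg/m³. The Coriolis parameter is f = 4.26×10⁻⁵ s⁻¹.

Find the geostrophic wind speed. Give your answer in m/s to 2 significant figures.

Pressure gradient: |∂P/∂n| = 600 Pa / 447000 m = 1.34×10⁻³ Pa/m
Geostrophic balance (pressure-gradient force = Coriolis force):
V_g = (1/(fρ)) |∂P/∂n| = 1.34×10⁻³ / (4.26×10⁻⁵ × 0.912) = 34.5 m/s

35 m/s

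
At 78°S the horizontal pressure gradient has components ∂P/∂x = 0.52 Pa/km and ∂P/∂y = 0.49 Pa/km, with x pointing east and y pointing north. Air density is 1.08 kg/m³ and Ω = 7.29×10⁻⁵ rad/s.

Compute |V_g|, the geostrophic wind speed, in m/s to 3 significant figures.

4.64 m/s

Coriolis parameter at 78°S:
f = 2Ω sin φ = 2 × 7.29×10⁻⁵ × sin 78° = 1.43×10⁻⁴ s⁻¹
In the Southern Hemisphere f is negative: f = −1.43×10⁻⁴ s⁻¹.
Component geostrophic relations (x east, y north):
u_g = −(1/(fρ)) ∂P/∂y,  v_g = (1/(fρ)) ∂P/∂x
u_g = −(0.49×10⁻³)/(−1.43×10⁻⁴ × 1.08) = 3.18 m/s;  v_g = (0.52×10⁻³)/(−1.43×10⁻⁴ × 1.08) = −3.38 m/s
|V_g| = √(u_g² + v_g²) = 4.64 m/s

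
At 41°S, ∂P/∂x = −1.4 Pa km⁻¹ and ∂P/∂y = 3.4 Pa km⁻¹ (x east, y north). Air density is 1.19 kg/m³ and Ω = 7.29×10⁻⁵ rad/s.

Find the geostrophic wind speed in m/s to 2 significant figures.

Coriolis parameter at 41°S:
f = 2Ω sin φ = 2 × 7.29×10⁻⁵ × sin 41° = 9.57×10⁻⁵ s⁻¹
In the Southern Hemisphere f is negative: f = −9.57×10⁻⁵ s⁻¹.
Component geostrophic relations (x east, y north):
u_g = −(1/(fρ)) ∂P/∂y,  v_g = (1/(fρ)) ∂P/∂x
u_g = −(3.4×10⁻³)/(−9.57×10⁻⁵ × 1.19) = 29.9 m/s;  v_g = (−1.4×10⁻³)/(−9.57×10⁻⁵ × 1.19) = 12.3 m/s
|V_g| = √(u_g² + v_g²) = 32.3 m/s

32 m/s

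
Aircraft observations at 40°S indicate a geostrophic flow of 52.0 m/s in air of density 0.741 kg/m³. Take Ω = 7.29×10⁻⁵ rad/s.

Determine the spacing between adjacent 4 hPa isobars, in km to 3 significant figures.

111 km

Coriolis parameter at 40°S:
f = 2Ω sin φ = 2 × 7.29×10⁻⁵ × sin 40° = 9.37×10⁻⁵ s⁻¹
Geostrophic balance rearranged: |∂P/∂n| = f ρ V_g
|∂P/∂n| = 9.37×10⁻⁵ × 0.741 × 52.0 = 3.61×10⁻³ Pa/m
Isobar spacing: Δn = ΔP/|∂P/∂n| = 400 Pa / 3.61×10⁻³ Pa/m = 110768 m ≈ 111 km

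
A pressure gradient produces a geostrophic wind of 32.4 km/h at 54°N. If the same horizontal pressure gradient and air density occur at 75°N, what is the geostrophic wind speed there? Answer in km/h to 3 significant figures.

27.1 km/h

With the same pressure gradient and density, V_g ∝ 1/f ∝ 1/sin φ.
V₂ = V₁ · sin φ₁ / sin φ₂ = 32.4 × sin 54° / sin 75°
V₂ = 32.4 × 0.8090/0.9659 = 27.1 km/h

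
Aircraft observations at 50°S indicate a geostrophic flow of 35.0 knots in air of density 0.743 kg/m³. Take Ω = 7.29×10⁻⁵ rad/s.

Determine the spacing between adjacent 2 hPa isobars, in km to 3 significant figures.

Coriolis parameter at 50°S:
f = 2Ω sin φ = 2 × 7.29×10⁻⁵ × sin 50° = 1.12×10⁻⁴ s⁻¹
Wind speed in SI: 35.0 knots = 18.0 m/s
Geostrophic balance rearranged: |∂P/∂n| = f ρ V_g
|∂P/∂n| = 1.12×10⁻⁴ × 0.743 × 18.0 = 1.49×10⁻³ Pa/m
Isobar spacing: Δn = ΔP/|∂P/∂n| = 200 Pa / 1.49×10⁻³ Pa/m = 133852 m ≈ 134 km

134 km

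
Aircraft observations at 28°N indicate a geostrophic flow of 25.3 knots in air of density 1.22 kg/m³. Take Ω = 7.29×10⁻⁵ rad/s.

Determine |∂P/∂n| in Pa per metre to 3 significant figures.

Coriolis parameter at 28°N:
f = 2Ω sin φ = 2 × 7.29×10⁻⁵ × sin 28° = 6.84×10⁻⁵ s⁻¹
Wind speed in SI: 25.3 knots = 13.0 m/s
Geostrophic balance rearranged: |∂P/∂n| = f ρ V_g
|∂P/∂n| = 6.84×10⁻⁵ × 1.22 × 13.0 = 1.09×10⁻³ Pa/m

1.09×10⁻³ Pa/m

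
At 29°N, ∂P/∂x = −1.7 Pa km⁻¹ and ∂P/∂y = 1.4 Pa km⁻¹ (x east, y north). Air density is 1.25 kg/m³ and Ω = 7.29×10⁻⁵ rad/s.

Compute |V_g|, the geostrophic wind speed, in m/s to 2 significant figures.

25 m/s

Coriolis parameter at 29°N:
f = 2Ω sin φ = 2 × 7.29×10⁻⁵ × sin 29° = 7.07×10⁻⁵ s⁻¹
Component geostrophic relations (x east, y north):
u_g = −(1/(fρ)) ∂P/∂y,  v_g = (1/(fρ)) ∂P/∂x
u_g = −(1.4×10⁻³)/(7.07×10⁻⁵ × 1.25) = −15.8 m/s;  v_g = (−1.7×10⁻³)/(7.07×10⁻⁵ × 1.25) = −19.2 m/s
|V_g| = √(u_g² + v_g²) = 24.9 m/s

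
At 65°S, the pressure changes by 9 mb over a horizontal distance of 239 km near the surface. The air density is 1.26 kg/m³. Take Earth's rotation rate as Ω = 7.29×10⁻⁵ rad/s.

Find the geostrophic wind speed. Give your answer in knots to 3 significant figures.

44.0 knots

Coriolis parameter at 65°S:
f = 2Ω sin φ = 2 × 7.29×10⁻⁵ × sin 65° = 1.32×10⁻⁴ s⁻¹
Pressure gradient: |∂P/∂n| = 900 Pa / 239000 m = 3.77×10⁻³ Pa/m
Geostrophic balance (pressure-gradient force = Coriolis force):
V_g = (1/(fρ)) |∂P/∂n| = 3.77×10⁻³ / (1.32×10⁻⁴ × 1.26) = 22.6 m/s
Converting: 22.6 m/s × 1.944 = 44.0 knots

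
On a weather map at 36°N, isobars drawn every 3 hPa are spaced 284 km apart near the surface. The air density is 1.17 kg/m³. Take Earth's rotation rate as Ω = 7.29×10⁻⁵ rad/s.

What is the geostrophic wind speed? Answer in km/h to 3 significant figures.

Coriolis parameter at 36°N:
f = 2Ω sin φ = 2 × 7.29×10⁻⁵ × sin 36° = 8.57×10⁻⁵ s⁻¹
Pressure gradient: |∂P/∂n| = 300 Pa / 284000 m = 1.06×10⁻³ Pa/m
Geostrophic balance (pressure-gradient force = Coriolis force):
V_g = (1/(fρ)) |∂P/∂n| = 1.06×10⁻³ / (8.57×10⁻⁵ × 1.17) = 10.5 m/s
Converting: 10.5 m/s × 3.6 = 37.9 km/h

37.9 km/h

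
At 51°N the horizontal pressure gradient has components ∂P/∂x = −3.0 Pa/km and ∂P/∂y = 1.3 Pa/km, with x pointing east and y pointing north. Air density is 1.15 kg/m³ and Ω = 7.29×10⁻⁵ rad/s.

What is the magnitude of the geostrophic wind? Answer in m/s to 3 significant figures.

Coriolis parameter at 51°N:
f = 2Ω sin φ = 2 × 7.29×10⁻⁵ × sin 51° = 1.13×10⁻⁴ s⁻¹
Component geostrophic relations (x east, y north):
u_g = −(1/(fρ)) ∂P/∂y,  v_g = (1/(fρ)) ∂P/∂x
u_g = −(1.3×10⁻³)/(1.13×10⁻⁴ × 1.15) = −9.98 m/s;  v_g = (−3.0×10⁻³)/(1.13×10⁻⁴ × 1.15) = −23.0 m/s
|V_g| = √(u_g² + v_g²) = 25.1 m/s

25.1 m/s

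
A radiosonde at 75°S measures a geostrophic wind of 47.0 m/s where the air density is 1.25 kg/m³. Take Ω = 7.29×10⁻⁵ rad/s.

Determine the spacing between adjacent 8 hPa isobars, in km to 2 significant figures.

Coriolis parameter at 75°S:
f = 2Ω sin φ = 2 × 7.29×10⁻⁵ × sin 75° = 1.41×10⁻⁴ s⁻¹
Geostrophic balance rearranged: |∂P/∂n| = f ρ V_g
|∂P/∂n| = 1.41×10⁻⁴ × 1.25 × 47.0 = 8.27×10⁻³ Pa/m
Isobar spacing: Δn = ΔP/|∂P/∂n| = 800 Pa / 8.27×10⁻³ Pa/m = 96690 m ≈ 97 km

97 km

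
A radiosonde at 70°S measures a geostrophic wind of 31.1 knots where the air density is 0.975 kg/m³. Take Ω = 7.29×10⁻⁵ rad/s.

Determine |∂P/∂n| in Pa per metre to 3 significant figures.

Coriolis parameter at 70°S:
f = 2Ω sin φ = 2 × 7.29×10⁻⁵ × sin 70° = 1.37×10⁻⁴ s⁻¹
Wind speed in SI: 31.1 knots = 16.0 m/s
Geostrophic balance rearranged: |∂P/∂n| = f ρ V_g
|∂P/∂n| = 1.37×10⁻⁴ × 0.975 × 16.0 = 2.14×10⁻³ Pa/m

2.14×10⁻³ Pa/m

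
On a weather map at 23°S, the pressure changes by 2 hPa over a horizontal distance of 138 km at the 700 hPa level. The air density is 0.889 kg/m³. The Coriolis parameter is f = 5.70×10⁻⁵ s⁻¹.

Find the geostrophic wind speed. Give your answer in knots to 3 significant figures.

Pressure gradient: |∂P/∂n| = 200 Pa / 138000 m = 1.45×10⁻³ Pa/m
Geostrophic balance (pressure-gradient force = Coriolis force):
V_g = (1/(fρ)) |∂P/∂n| = 1.45×10⁻³ / (5.70×10⁻⁵ × 0.889) = 28.6 m/s
Converting: 28.6 m/s × 1.944 = 55.6 knots

55.6 knots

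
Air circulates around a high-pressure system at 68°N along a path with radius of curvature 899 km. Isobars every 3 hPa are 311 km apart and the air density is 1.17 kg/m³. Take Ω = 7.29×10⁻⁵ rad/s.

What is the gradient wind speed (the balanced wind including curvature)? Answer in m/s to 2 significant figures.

6.4 m/s

Coriolis parameter at 68°N:
f = 2Ω sin φ = 2 × 7.29×10⁻⁵ × sin 68° = 1.35×10⁻⁴ s⁻¹
Pressure gradient: |∂P/∂n| = 300 Pa / 311000 m = 9.65×10⁻⁴ Pa/m
Geostrophic speed: V_g = |∂P/∂n|/(fρ) = 9.65×10⁻⁴/(1.35×10⁻⁴ × 1.17) = 6.10 m/s
Around a high, pressure-gradient force acts outward with centrifugal, so Coriolis balances both:
fV = (1/ρ)|∂P/∂n| + V²/R  →  V² − fR·V + fR·V_g = 0
With fR = 1.35×10⁻⁴ × 899×10³ m = 122 m/s:
V = [fR − √((fR)² − 4 fR V_g)]/2 = [122 − √(122² − 4×122×6.1)]/2 = 6.44 m/s
Supergeostrophic (V > V_g = 6.1 m/s), as expected around a high.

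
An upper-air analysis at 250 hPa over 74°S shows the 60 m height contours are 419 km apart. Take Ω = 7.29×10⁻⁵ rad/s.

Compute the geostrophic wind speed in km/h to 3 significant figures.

Coriolis parameter at 74°S:
f = 2Ω sin φ = 2 × 7.29×10⁻⁵ × sin 74° = 1.40×10⁻⁴ s⁻¹
Height gradient: |∂Z/∂n| = 60 m / 419000 m = 1.43×10⁻⁴
On a pressure surface, geostrophic balance gives V_g = (g/f)|∂Z/∂n|:
V_g = 9.81 × 1.43×10⁻⁴ / 1.40×10⁻⁴ = 10.0 m/s
Converting: 10.0 m/s × 3.6 = 36.1 km/h

36.1 km/h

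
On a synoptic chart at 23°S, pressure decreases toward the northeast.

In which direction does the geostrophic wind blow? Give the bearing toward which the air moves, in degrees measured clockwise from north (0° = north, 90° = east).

315°

The pressure-gradient force points toward the northeast (bearing 045°).
Geostrophic balance: in the Southern Hemisphere the Coriolis force deflects motion to the left, so the geostrophic wind blows 90° to the left of the pressure-gradient force (low pressure on the right).
Rotating 045° by 90° counterclockwise gives 315° — the wind blows toward the northwest.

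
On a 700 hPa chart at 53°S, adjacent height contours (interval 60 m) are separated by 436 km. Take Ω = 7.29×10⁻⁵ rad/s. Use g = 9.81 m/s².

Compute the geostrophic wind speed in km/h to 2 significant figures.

Coriolis parameter at 53°S:
f = 2Ω sin φ = 2 × 7.29×10⁻⁵ × sin 53° = 1.16×10⁻⁴ s⁻¹
Height gradient: |∂Z/∂n| = 60 m / 436000 m = 1.38×10⁻⁴
On a pressure surface, geostrophic balance gives V_g = (g/f)|∂Z/∂n|:
V_g = 9.81 × 1.38×10⁻⁴ / 1.16×10⁻⁴ = 11.6 m/s
Converting: 11.6 m/s × 3.6 = 42 km/h

42 km/h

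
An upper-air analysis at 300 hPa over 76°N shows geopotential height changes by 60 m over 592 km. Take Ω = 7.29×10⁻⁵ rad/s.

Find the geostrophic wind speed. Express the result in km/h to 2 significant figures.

Coriolis parameter at 76°N:
f = 2Ω sin φ = 2 × 7.29×10⁻⁵ × sin 76° = 1.41×10⁻⁴ s⁻¹
Height gradient: |∂Z/∂n| = 60 m / 592000 m = 1.01×10⁻⁴
On a pressure surface, geostrophic balance gives V_g = (g/f)|∂Z/∂n|:
V_g = 9.81 × 1.01×10⁻⁴ / 1.41×10⁻⁴ = 7.03 m/s
Converting: 7.03 m/s × 3.6 = 25 km/h

25 km/h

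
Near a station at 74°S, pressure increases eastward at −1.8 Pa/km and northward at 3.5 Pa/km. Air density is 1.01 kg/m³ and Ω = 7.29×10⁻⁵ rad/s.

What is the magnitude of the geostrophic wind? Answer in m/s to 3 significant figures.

27.8 m/s

Coriolis parameter at 74°S:
f = 2Ω sin φ = 2 × 7.29×10⁻⁵ × sin 74° = 1.40×10⁻⁴ s⁻¹
In the Southern Hemisphere f is negative: f = −1.40×10⁻⁴ s⁻¹.
Component geostrophic relations (x east, y north):
u_g = −(1/(fρ)) ∂P/∂y,  v_g = (1/(fρ)) ∂P/∂x
u_g = −(3.5×10⁻³)/(−1.40×10⁻⁴ × 1.01) = 24.7 m/s;  v_g = (−1.8×10⁻³)/(−1.40×10⁻⁴ × 1.01) = 12.7 m/s
|V_g| = √(u_g² + v_g²) = 27.8 m/s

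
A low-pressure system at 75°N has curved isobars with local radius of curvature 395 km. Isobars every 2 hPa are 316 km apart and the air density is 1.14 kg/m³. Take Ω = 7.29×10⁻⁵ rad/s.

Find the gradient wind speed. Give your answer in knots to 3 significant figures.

7.19 knots

Coriolis parameter at 75°N:
f = 2Ω sin φ = 2 × 7.29×10⁻⁵ × sin 75° = 1.41×10⁻⁴ s⁻¹
Pressure gradient: |∂P/∂n| = 200 Pa / 316000 m = 6.33×10⁻⁴ Pa/m
Geostrophic speed: V_g = |∂P/∂n|/(fρ) = 6.33×10⁻⁴/(1.41×10⁻⁴ × 1.14) = 3.94 m/s
Around a low, centrifugal force acts outward with Coriolis, so pressure-gradient force balances both:
(1/ρ)|∂P/∂n| = fV + V²/R  →  V² + fR·V − fR·V_g = 0
With fR = 1.41×10⁻⁴ × 395×10³ m = 55.6 m/s:
V = [−fR + √((fR)² + 4 fR V_g)]/2 = [−55.6 + √(55.6² + 4×55.6×3.94)]/2 = 3.7 m/s
Subgeostrophic (V < V_g = 3.94 m/s), as expected around a low.
Converting: 3.7 m/s × 1.944 = 7.19 knots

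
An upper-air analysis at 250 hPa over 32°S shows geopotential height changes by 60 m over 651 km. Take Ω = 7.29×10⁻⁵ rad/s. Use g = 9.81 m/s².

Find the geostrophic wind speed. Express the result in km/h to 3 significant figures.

42.1 km/h

Coriolis parameter at 32°S:
f = 2Ω sin φ = 2 × 7.29×10⁻⁵ × sin 32° = 7.73×10⁻⁵ s⁻¹
Height gradient: |∂Z/∂n| = 60 m / 651000 m = 9.22×10⁻⁵
On a pressure surface, geostrophic balance gives V_g = (g/f)|∂Z/∂n|:
V_g = 9.81 × 9.22×10⁻⁵ / 7.73×10⁻⁵ = 11.7 m/s
Converting: 11.7 m/s × 3.6 = 42.1 km/h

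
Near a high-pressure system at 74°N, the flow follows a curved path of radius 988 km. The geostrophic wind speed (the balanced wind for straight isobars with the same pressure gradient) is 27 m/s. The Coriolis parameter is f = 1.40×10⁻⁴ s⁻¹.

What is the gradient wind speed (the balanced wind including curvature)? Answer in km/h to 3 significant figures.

Around a high, pressure-gradient force acts outward with centrifugal, so Coriolis balances both:
fV = (1/ρ)|∂P/∂n| + V²/R  →  V² − fR·V + fR·V_g = 0
With fR = 1.40×10⁻⁴ × 988×10³ m = 138 m/s:
V = [fR − √((fR)² − 4 fR V_g)]/2 = [138 − √(138² − 4×138×27)]/2 = 36.8 m/s
Supergeostrophic (V > V_g = 27 m/s), as expected around a high.
Converting: 36.8 m/s × 3.6 = 132 km/h

132 km/h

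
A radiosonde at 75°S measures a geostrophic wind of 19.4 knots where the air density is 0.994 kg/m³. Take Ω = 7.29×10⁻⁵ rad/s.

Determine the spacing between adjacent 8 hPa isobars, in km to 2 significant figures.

Coriolis parameter at 75°S:
f = 2Ω sin φ = 2 × 7.29×10⁻⁵ × sin 75° = 1.41×10⁻⁴ s⁻¹
Wind speed in SI: 19.4 knots = 9.98 m/s
Geostrophic balance rearranged: |∂P/∂n| = f ρ V_g
|∂P/∂n| = 1.41×10⁻⁴ × 0.994 × 9.98 = 1.40×10⁻³ Pa/m
Isobar spacing: Δn = ΔP/|∂P/∂n| = 800 Pa / 1.40×10⁻³ Pa/m = 572615 m ≈ 570 km

570 km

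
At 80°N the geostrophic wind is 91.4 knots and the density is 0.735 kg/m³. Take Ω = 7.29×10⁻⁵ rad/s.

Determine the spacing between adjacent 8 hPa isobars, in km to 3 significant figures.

Coriolis parameter at 80°N:
f = 2Ω sin φ = 2 × 7.29×10⁻⁵ × sin 80° = 1.44×10⁻⁴ s⁻¹
Wind speed in SI: 91.4 knots = 47.0 m/s
Geostrophic balance rearranged: |∂P/∂n| = f ρ V_g
|∂P/∂n| = 1.44×10⁻⁴ × 0.735 × 47.0 = 4.96×10⁻³ Pa/m
Isobar spacing: Δn = ΔP/|∂P/∂n| = 800 Pa / 4.96×10⁻³ Pa/m = 161216 m ≈ 161 km

161 km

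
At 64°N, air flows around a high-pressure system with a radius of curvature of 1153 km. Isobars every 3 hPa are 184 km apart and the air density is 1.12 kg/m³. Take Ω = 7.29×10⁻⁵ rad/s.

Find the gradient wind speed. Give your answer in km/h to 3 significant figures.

Coriolis parameter at 64°N:
f = 2Ω sin φ = 2 × 7.29×10⁻⁵ × sin 64° = 1.31×10⁻⁴ s⁻¹
Pressure gradient: |∂P/∂n| = 300 Pa / 184000 m = 1.63×10⁻³ Pa/m
Geostrophic speed: V_g = |∂P/∂n|/(fρ) = 1.63×10⁻³/(1.31×10⁻⁴ × 1.12) = 11.1 m/s
Around a high, pressure-gradient force acts outward with centrifugal, so Coriolis balances both:
fV = (1/ρ)|∂P/∂n| + V²/R  →  V² − fR·V + fR·V_g = 0
With fR = 1.31×10⁻⁴ × 1153×10³ m = 151 m/s:
V = [fR − √((fR)² − 4 fR V_g)]/2 = [151 − √(151² − 4×151×11.1)]/2 = 12.1 m/s
Supergeostrophic (V > V_g = 11.1 m/s), as expected around a high.
Converting: 12.1 m/s × 3.6 = 43.5 km/h

43.5 km/h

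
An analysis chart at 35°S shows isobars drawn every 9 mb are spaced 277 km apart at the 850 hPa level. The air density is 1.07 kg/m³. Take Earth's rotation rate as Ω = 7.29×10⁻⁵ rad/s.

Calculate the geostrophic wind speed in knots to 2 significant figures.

71 knots

Coriolis parameter at 35°S:
f = 2Ω sin φ = 2 × 7.29×10⁻⁵ × sin 35° = 8.36×10⁻⁵ s⁻¹
Pressure gradient: |∂P/∂n| = 900 Pa / 277000 m = 3.25×10⁻³ Pa/m
Geostrophic balance (pressure-gradient force = Coriolis force):
V_g = (1/(fρ)) |∂P/∂n| = 3.25×10⁻³ / (8.36×10⁻⁵ × 1.07) = 36.3 m/s
Converting: 36.3 m/s × 1.944 = 71 knots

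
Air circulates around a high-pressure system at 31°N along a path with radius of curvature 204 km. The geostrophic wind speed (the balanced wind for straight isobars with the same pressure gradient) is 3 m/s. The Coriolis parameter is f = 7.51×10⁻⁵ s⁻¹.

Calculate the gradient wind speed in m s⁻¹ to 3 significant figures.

4.09 m s⁻¹

Around a high, pressure-gradient force acts outward with centrifugal, so Coriolis balances both:
fV = (1/ρ)|∂P/∂n| + V²/R  →  V² − fR·V + fR·V_g = 0
With fR = 7.51×10⁻⁵ × 204×10³ m = 15.3 m/s:
V = [fR − √((fR)² − 4 fR V_g)]/2 = [15.3 − √(15.3² − 4×15.3×3)]/2 = 4.09 m/s
Supergeostrophic (V > V_g = 3 m/s), as expected around a high.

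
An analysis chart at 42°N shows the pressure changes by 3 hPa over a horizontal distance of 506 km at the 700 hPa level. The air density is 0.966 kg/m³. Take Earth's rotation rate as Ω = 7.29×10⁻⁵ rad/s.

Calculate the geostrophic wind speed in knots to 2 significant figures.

Coriolis parameter at 42°N:
f = 2Ω sin φ = 2 × 7.29×10⁻⁵ × sin 42° = 9.76×10⁻⁵ s⁻¹
Pressure gradient: |∂P/∂n| = 300 Pa / 506000 m = 5.93×10⁻⁴ Pa/m
Geostrophic balance (pressure-gradient force = Coriolis force):
V_g = (1/(fρ)) |∂P/∂n| = 5.93×10⁻⁴ / (9.76×10⁻⁵ × 0.966) = 6.29 m/s
Converting: 6.29 m/s × 1.944 = 12 knots

12 knots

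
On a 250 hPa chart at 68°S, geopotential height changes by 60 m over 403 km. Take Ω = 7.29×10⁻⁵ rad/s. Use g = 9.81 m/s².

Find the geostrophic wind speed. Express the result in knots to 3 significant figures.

Coriolis parameter at 68°S:
f = 2Ω sin φ = 2 × 7.29×10⁻⁵ × sin 68° = 1.35×10⁻⁴ s⁻¹
Height gradient: |∂Z/∂n| = 60 m / 403000 m = 1.49×10⁻⁴
On a pressure surface, geostrophic balance gives V_g = (g/f)|∂Z/∂n|:
V_g = 9.81 × 1.49×10⁻⁴ / 1.35×10⁻⁴ = 10.8 m/s
Converting: 10.8 m/s × 1.944 = 21.0 knots

21.0 knots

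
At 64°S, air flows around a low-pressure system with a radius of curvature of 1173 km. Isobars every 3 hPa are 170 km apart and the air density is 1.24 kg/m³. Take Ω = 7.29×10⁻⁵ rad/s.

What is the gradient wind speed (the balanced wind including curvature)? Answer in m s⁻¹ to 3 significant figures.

10.2 m s⁻¹

Coriolis parameter at 64°S:
f = 2Ω sin φ = 2 × 7.29×10⁻⁵ × sin 64° = 1.31×10⁻⁴ s⁻¹
Pressure gradient: |∂P/∂n| = 300 Pa / 170000 m = 1.76×10⁻³ Pa/m
Geostrophic speed: V_g = |∂P/∂n|/(fρ) = 1.76×10⁻³/(1.31×10⁻⁴ × 1.24) = 10.9 m/s
Around a low, centrifugal force acts outward with Coriolis, so pressure-gradient force balances both:
(1/ρ)|∂P/∂n| = fV + V²/R  →  V² + fR·V − fR·V_g = 0
With fR = 1.31×10⁻⁴ × 1173×10³ m = 154 m/s:
V = [−fR + √((fR)² + 4 fR V_g)]/2 = [−154 + √(154² + 4×154×10.9)]/2 = 10.2 m/s
Subgeostrophic (V < V_g = 10.9 m/s), as expected around a low.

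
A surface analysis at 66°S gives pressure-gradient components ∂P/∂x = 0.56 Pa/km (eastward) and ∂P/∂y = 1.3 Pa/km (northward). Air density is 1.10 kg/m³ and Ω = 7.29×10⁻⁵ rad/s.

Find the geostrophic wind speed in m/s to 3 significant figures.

9.66 m/s

Coriolis parameter at 66°S:
f = 2Ω sin φ = 2 × 7.29×10⁻⁵ × sin 66° = 1.33×10⁻⁴ s⁻¹
In the Southern Hemisphere f is negative: f = −1.33×10⁻⁴ s⁻¹.
Component geostrophic relations (x east, y north):
u_g = −(1/(fρ)) ∂P/∂y,  v_g = (1/(fρ)) ∂P/∂x
u_g = −(1.3×10⁻³)/(−1.33×10⁻⁴ × 1.10) = 8.87 m/s;  v_g = (0.56×10⁻³)/(−1.33×10⁻⁴ × 1.10) = −3.82 m/s
|V_g| = √(u_g² + v_g²) = 9.66 m/s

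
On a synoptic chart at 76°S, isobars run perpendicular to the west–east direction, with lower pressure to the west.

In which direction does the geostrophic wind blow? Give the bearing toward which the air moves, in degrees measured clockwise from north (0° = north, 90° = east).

180°

The pressure-gradient force points toward the west (bearing 270°).
Geostrophic balance: in the Southern Hemisphere the Coriolis force deflects motion to the left, so the geostrophic wind blows 90° to the left of the pressure-gradient force (low pressure on the right).
Rotating 270° by 90° counterclockwise gives 180° — the wind blows toward the south.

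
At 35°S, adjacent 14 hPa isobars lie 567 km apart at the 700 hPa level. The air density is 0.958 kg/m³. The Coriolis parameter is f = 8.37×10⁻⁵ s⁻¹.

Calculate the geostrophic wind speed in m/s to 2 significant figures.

Pressure gradient: |∂P/∂n| = 1400 Pa / 567000 m = 2.47×10⁻³ Pa/m
Geostrophic balance (pressure-gradient force = Coriolis force):
V_g = (1/(fρ)) |∂P/∂n| = 2.47×10⁻³ / (8.37×10⁻⁵ × 0.958) = 30.8 m/s

31 m/s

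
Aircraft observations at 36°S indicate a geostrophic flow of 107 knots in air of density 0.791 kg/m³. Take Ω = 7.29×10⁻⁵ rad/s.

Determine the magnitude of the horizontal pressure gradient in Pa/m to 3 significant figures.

3.73×10⁻³ Pa/m

Coriolis parameter at 36°S:
f = 2Ω sin φ = 2 × 7.29×10⁻⁵ × sin 36° = 8.57×10⁻⁵ s⁻¹
Wind speed in SI: 107 knots = 55.0 m/s
Geostrophic balance rearranged: |∂P/∂n| = f ρ V_g
|∂P/∂n| = 8.57×10⁻⁵ × 0.791 × 55.0 = 3.73×10⁻³ Pa/m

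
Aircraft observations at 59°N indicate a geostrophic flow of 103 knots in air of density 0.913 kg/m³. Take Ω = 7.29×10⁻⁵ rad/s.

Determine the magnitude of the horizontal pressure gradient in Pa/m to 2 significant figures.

6.0×10⁻³ Pa/m

Coriolis parameter at 59°N:
f = 2Ω sin φ = 2 × 7.29×10⁻⁵ × sin 59° = 1.25×10⁻⁴ s⁻¹
Wind speed in SI: 103 knots = 53.0 m/s
Geostrophic balance rearranged: |∂P/∂n| = f ρ V_g
|∂P/∂n| = 1.25×10⁻⁴ × 0.913 × 53.0 = 6.05×10⁻³ Pa/m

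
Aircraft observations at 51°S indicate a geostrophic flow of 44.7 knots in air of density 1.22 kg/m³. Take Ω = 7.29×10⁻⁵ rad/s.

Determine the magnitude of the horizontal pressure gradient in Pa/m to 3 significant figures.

Coriolis parameter at 51°S:
f = 2Ω sin φ = 2 × 7.29×10⁻⁵ × sin 51° = 1.13×10⁻⁴ s⁻¹
Wind speed in SI: 44.7 knots = 23.0 m/s
Geostrophic balance rearranged: |∂P/∂n| = f ρ V_g
|∂P/∂n| = 1.13×10⁻⁴ × 1.22 × 23.0 = 3.18×10⁻³ Pa/m

3.18×10⁻³ Pa/m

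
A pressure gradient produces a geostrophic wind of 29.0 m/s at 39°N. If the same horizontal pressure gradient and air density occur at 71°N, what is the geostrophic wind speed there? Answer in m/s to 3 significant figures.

With the same pressure gradient and density, V_g ∝ 1/f ∝ 1/sin φ.
V₂ = V₁ · sin φ₁ / sin φ₂ = 29.0 × sin 39° / sin 71°
V₂ = 29.0 × 0.6293/0.9455 = 19.3 m/s

19.3 m/s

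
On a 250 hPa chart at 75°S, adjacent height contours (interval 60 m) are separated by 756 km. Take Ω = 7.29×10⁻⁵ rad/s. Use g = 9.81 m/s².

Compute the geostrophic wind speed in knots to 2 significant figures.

Coriolis parameter at 75°S:
f = 2Ω sin φ = 2 × 7.29×10⁻⁵ × sin 75° = 1.41×10⁻⁴ s⁻¹
Height gradient: |∂Z/∂n| = 60 m / 756000 m = 7.94×10⁻⁵
On a pressure surface, geostrophic balance gives V_g = (g/f)|∂Z/∂n|:
V_g = 9.81 × 7.94×10⁻⁵ / 1.41×10⁻⁴ = 5.53 m/s
Converting: 5.53 m/s × 1.944 = 11 knots

11 knots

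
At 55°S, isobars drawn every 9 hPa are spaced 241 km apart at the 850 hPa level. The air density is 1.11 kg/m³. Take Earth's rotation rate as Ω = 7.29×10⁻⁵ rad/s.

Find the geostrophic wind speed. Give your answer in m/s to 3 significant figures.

28.2 m/s

Coriolis parameter at 55°S:
f = 2Ω sin φ = 2 × 7.29×10⁻⁵ × sin 55° = 1.19×10⁻⁴ s⁻¹
Pressure gradient: |∂P/∂n| = 900 Pa / 241000 m = 3.73×10⁻³ Pa/m
Geostrophic balance (pressure-gradient force = Coriolis force):
V_g = (1/(fρ)) |∂P/∂n| = 3.73×10⁻³ / (1.19×10⁻⁴ × 1.11) = 28.2 m/s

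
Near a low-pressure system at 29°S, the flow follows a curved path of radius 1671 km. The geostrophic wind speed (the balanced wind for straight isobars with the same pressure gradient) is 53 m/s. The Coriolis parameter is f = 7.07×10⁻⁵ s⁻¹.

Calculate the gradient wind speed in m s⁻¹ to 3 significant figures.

39.7 m s⁻¹

Around a low, centrifugal force acts outward with Coriolis, so pressure-gradient force balances both:
(1/ρ)|∂P/∂n| = fV + V²/R  →  V² + fR·V − fR·V_g = 0
With fR = 7.07×10⁻⁵ × 1671×10³ m = 118 m/s:
V = [−fR + √((fR)² + 4 fR V_g)]/2 = [−118 + √(118² + 4×118×53)]/2 = 39.7 m/s
Subgeostrophic (V < V_g = 53 m/s), as expected around a low.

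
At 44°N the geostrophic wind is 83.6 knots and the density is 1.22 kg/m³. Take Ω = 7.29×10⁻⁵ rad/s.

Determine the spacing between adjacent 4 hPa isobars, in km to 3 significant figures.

75.3 km

Coriolis parameter at 44°N:
f = 2Ω sin φ = 2 × 7.29×10⁻⁵ × sin 44° = 1.01×10⁻⁴ s⁻¹
Wind speed in SI: 83.6 knots = 43.0 m/s
Geostrophic balance rearranged: |∂P/∂n| = f ρ V_g
|∂P/∂n| = 1.01×10⁻⁴ × 1.22 × 43.0 = 5.31×10⁻³ Pa/m
Isobar spacing: Δn = ΔP/|∂P/∂n| = 400 Pa / 5.31×10⁻³ Pa/m = 75271 m ≈ 75.3 km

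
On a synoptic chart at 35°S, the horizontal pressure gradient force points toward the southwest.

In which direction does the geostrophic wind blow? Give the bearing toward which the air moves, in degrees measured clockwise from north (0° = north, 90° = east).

The pressure-gradient force points toward the southwest (bearing 225°).
Geostrophic balance: in the Southern Hemisphere the Coriolis force deflects motion to the left, so the geostrophic wind blows 90° to the left of the pressure-gradient force (low pressure on the right).
Rotating 225° by 90° counterclockwise gives 135° — the wind blows toward the southeast.

135°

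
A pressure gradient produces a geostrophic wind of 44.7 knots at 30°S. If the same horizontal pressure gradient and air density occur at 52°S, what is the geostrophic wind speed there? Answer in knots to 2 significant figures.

With the same pressure gradient and density, V_g ∝ 1/f ∝ 1/sin φ.
V₂ = V₁ · sin φ₁ / sin φ₂ = 44.7 × sin 30° / sin 52°
V₂ = 44.7 × 0.5000/0.7880 = 28 knots

28 knots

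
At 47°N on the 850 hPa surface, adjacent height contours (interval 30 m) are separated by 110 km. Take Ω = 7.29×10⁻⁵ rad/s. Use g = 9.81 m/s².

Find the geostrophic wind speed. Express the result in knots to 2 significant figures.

49 knots

Coriolis parameter at 47°N:
f = 2Ω sin φ = 2 × 7.29×10⁻⁵ × sin 47° = 1.07×10⁻⁴ s⁻¹
Height gradient: |∂Z/∂n| = 30 m / 110000 m = 2.73×10⁻⁴
On a pressure surface, geostrophic balance gives V_g = (g/f)|∂Z/∂n|:
V_g = 9.81 × 2.73×10⁻⁴ / 1.07×10⁻⁴ = 25.1 m/s
Converting: 25.1 m/s × 1.944 = 49 knots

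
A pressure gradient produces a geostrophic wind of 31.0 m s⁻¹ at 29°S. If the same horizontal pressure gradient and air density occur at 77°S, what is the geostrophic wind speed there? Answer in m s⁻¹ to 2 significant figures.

With the same pressure gradient and density, V_g ∝ 1/f ∝ 1/sin φ.
V₂ = V₁ · sin φ₁ / sin φ₂ = 31.0 × sin 29° / sin 77°
V₂ = 31.0 × 0.4848/0.9744 = 15 m s⁻¹

15 m s⁻¹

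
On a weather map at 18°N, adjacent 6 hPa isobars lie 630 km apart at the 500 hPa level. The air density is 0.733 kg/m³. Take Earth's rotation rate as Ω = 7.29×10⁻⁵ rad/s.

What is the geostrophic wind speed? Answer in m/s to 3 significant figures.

Coriolis parameter at 18°N:
f = 2Ω sin φ = 2 × 7.29×10⁻⁵ × sin 18° = 4.51×10⁻⁵ s⁻¹
Pressure gradient: |∂P/∂n| = 600 Pa / 630000 m = 9.52×10⁻⁴ Pa/m
Geostrophic balance (pressure-gradient force = Coriolis force):
V_g = (1/(fρ)) |∂P/∂n| = 9.52×10⁻⁴ / (4.51×10⁻⁵ × 0.733) = 28.8 m/s

28.8 m/s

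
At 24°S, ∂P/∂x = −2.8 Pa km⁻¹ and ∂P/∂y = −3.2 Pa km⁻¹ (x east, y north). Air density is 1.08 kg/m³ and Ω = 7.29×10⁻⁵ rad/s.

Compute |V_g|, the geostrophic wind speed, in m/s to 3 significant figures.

66.4 m/s

Coriolis parameter at 24°S:
f = 2Ω sin φ = 2 × 7.29×10⁻⁵ × sin 24° = 5.93×10⁻⁵ s⁻¹
In the Southern Hemisphere f is negative: f = −5.93×10⁻⁵ s⁻¹.
Component geostrophic relations (x east, y north):
u_g = −(1/(fρ)) ∂P/∂y,  v_g = (1/(fρ)) ∂P/∂x
u_g = −(−3.2×10⁻³)/(−5.93×10⁻⁵ × 1.08) = −50.0 m/s;  v_g = (−2.8×10⁻³)/(−5.93×10⁻⁵ × 1.08) = 43.7 m/s
|V_g| = √(u_g² + v_g²) = 66.4 m/s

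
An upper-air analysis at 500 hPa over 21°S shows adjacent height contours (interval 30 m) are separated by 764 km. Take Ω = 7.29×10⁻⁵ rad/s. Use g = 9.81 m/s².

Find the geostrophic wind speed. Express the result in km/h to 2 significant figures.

Coriolis parameter at 21°S:
f = 2Ω sin φ = 2 × 7.29×10⁻⁵ × sin 21° = 5.23×10⁻⁵ s⁻¹
Height gradient: |∂Z/∂n| = 30 m / 764000 m = 3.93×10⁻⁵
On a pressure surface, geostrophic balance gives V_g = (g/f)|∂Z/∂n|:
V_g = 9.81 × 3.93×10⁻⁵ / 5.23×10⁻⁵ = 7.37 m/s
Converting: 7.37 m/s × 3.6 = 27 km/h

27 km/h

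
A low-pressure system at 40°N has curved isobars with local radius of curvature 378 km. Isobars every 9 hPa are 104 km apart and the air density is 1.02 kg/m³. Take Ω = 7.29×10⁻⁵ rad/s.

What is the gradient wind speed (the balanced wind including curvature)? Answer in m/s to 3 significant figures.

Coriolis parameter at 40°N:
f = 2Ω sin φ = 2 × 7.29×10⁻⁵ × sin 40° = 9.37×10⁻⁵ s⁻¹
Pressure gradient: |∂P/∂n| = 900 Pa / 104000 m = 8.65×10⁻³ Pa/m
Geostrophic speed: V_g = |∂P/∂n|/(fρ) = 8.65×10⁻³/(9.37×10⁻⁵ × 1.02) = 90.5 m/s
Around a low, centrifugal force acts outward with Coriolis, so pressure-gradient force balances both:
(1/ρ)|∂P/∂n| = fV + V²/R  →  V² + fR·V − fR·V_g = 0
With fR = 9.37×10⁻⁵ × 378×10³ m = 35.4 m/s:
V = [−fR + √((fR)² + 4 fR V_g)]/2 = [−35.4 + √(35.4² + 4×35.4×90.5)]/2 = 41.6 m/s
Subgeostrophic (V < V_g = 90.5 m/s), as expected around a low.

41.6 m/s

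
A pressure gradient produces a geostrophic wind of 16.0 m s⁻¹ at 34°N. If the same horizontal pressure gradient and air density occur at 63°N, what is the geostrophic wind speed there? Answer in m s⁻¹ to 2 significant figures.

10 m s⁻¹

With the same pressure gradient and density, V_g ∝ 1/f ∝ 1/sin φ.
V₂ = V₁ · sin φ₁ / sin φ₂ = 16.0 × sin 34° / sin 63°
V₂ = 16.0 × 0.5592/0.8910 = 10 m s⁻¹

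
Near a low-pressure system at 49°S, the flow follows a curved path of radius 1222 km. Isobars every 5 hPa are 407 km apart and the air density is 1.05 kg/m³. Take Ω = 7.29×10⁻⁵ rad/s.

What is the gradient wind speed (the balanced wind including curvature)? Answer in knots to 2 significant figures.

Coriolis parameter at 49°S:
f = 2Ω sin φ = 2 × 7.29×10⁻⁵ × sin 49° = 1.10×10⁻⁴ s⁻¹
Pressure gradient: |∂P/∂n| = 500 Pa / 407000 m = 1.23×10⁻³ Pa/m
Geostrophic speed: V_g = |∂P/∂n|/(fρ) = 1.23×10⁻³/(1.10×10⁻⁴ × 1.05) = 10.6 m/s
Around a low, centrifugal force acts outward with Coriolis, so pressure-gradient force balances both:
(1/ρ)|∂P/∂n| = fV + V²/R  →  V² + fR·V − fR·V_g = 0
With fR = 1.10×10⁻⁴ × 1222×10³ m = 134 m/s:
V = [−fR + √((fR)² + 4 fR V_g)]/2 = [−134 + √(134² + 4×134×10.6)]/2 = 9.9 m/s
Subgeostrophic (V < V_g = 10.6 m/s), as expected around a low.
Converting: 9.9 m/s × 1.944 = 19 knots

19 knots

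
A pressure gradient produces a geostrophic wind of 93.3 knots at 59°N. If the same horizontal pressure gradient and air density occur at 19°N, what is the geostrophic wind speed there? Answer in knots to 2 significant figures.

With the same pressure gradient and density, V_g ∝ 1/f ∝ 1/sin φ.
V₂ = V₁ · sin φ₁ / sin φ₂ = 93.3 × sin 59° / sin 19°
V₂ = 93.3 × 0.8572/0.3256 = 250 knots

250 knots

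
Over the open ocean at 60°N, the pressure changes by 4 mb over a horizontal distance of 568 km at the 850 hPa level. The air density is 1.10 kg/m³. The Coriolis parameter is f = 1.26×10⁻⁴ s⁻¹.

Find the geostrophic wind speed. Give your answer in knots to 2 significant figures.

9.9 knots

Pressure gradient: |∂P/∂n| = 400 Pa / 568000 m = 7.04×10⁻⁴ Pa/m
Geostrophic balance (pressure-gradient force = Coriolis force):
V_g = (1/(fρ)) |∂P/∂n| = 7.04×10⁻⁴ / (1.26×10⁻⁴ × 1.10) = 5.08 m/s
Converting: 5.08 m/s × 1.944 = 9.9 knots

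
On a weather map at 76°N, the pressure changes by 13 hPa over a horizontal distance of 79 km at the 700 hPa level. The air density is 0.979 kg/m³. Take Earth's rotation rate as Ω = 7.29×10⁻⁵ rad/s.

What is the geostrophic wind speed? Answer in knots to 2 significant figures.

Coriolis parameter at 76°N:
f = 2Ω sin φ = 2 × 7.29×10⁻⁵ × sin 76° = 1.41×10⁻⁴ s⁻¹
Pressure gradient: |∂P/∂n| = 1300 Pa / 79000 m = 1.65×10⁻² Pa/m
Geostrophic balance (pressure-gradient force = Coriolis force):
V_g = (1/(fρ)) |∂P/∂n| = 1.65×10⁻² / (1.41×10⁻⁴ × 0.979) = 119 m/s
Converting: 119 m/s × 1.944 = 230 knots

230 knots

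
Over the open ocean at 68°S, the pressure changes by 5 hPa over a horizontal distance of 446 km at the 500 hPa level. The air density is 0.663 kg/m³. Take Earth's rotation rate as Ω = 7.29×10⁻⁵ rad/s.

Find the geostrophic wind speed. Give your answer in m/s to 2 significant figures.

Coriolis parameter at 68°S:
f = 2Ω sin φ = 2 × 7.29×10⁻⁵ × sin 68° = 1.35×10⁻⁴ s⁻¹
Pressure gradient: |∂P/∂n| = 500 Pa / 446000 m = 1.12×10⁻³ Pa/m
Geostrophic balance (pressure-gradient force = Coriolis force):
V_g = (1/(fρ)) |∂P/∂n| = 1.12×10⁻³ / (1.35×10⁻⁴ × 0.663) = 12.5 m/s

13 m/s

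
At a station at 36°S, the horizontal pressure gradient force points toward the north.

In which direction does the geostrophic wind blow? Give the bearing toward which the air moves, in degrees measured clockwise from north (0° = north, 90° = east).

270°

The pressure-gradient force points toward the north (bearing 000°).
Geostrophic balance: in the Southern Hemisphere the Coriolis force deflects motion to the left, so the geostrophic wind blows 90° to the left of the pressure-gradient force (low pressure on the right).
Rotating 000° by 90° counterclockwise gives 270° — the wind blows toward the west.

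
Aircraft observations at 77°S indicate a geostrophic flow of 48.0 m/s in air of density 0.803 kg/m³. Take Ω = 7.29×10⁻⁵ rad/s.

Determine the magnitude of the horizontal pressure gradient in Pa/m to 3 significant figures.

5.48×10⁻³ Pa/m

Coriolis parameter at 77°S:
f = 2Ω sin φ = 2 × 7.29×10⁻⁵ × sin 77° = 1.42×10⁻⁴ s⁻¹
Geostrophic balance rearranged: |∂P/∂n| = f ρ V_g
|∂P/∂n| = 1.42×10⁻⁴ × 0.803 × 48.0 = 5.48×10⁻³ Pa/m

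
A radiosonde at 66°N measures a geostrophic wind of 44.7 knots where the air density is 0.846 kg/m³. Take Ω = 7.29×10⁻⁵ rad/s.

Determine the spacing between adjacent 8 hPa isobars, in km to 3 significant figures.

309 km

Coriolis parameter at 66°N:
f = 2Ω sin φ = 2 × 7.29×10⁻⁵ × sin 66° = 1.33×10⁻⁴ s⁻¹
Wind speed in SI: 44.7 knots = 23.0 m/s
Geostrophic balance rearranged: |∂P/∂n| = f ρ V_g
|∂P/∂n| = 1.33×10⁻⁴ × 0.846 × 23.0 = 2.59×10⁻³ Pa/m
Isobar spacing: Δn = ΔP/|∂P/∂n| = 800 Pa / 2.59×10⁻³ Pa/m = 308735 m ≈ 309 km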